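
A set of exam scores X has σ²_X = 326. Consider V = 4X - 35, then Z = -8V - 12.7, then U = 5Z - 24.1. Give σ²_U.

σ²_U = 8345600

σ²_V = 4²·326 = 5216.
σ²_Z = (-8)²·5216 = 333824.
σ²_U = 5²·333824 = 8345600.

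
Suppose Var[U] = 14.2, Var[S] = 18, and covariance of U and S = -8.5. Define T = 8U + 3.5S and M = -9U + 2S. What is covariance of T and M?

By bilinearity, covariance of T and M = ac·Var[U] + bd·Var[S] + (ad+bc)·covariance of U and S, with a=8, b=3.5, c=-9, d=2.
ac·Var[U] = 8·(-9)·14.2 = -1022.4
bd·Var[S] = 3.5·2·18 = 126
(ad+bc)·covariance of U and S = (-15.5)·(-8.5) = 131.75
covariance of T and M = -1022.4 + 126 + 131.75 = -764.65.

covariance of T and M = -764.65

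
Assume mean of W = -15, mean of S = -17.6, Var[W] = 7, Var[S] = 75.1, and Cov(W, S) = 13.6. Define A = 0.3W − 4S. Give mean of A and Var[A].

mean of A = 0.3·mean of W + (-4)·mean of S = 0.3·(-15) + (-4)·(-17.6) = 65.9.
Var[A] = a²·Var[W] + b²·Var[S] + 2ab·Cov(W, S) with a = 0.3, b = -4.
= 0.3²·7 + (-4)²·75.1 + 2·0.3·(-4)·13.6
= 0.63 + 1201.6 + (-32.64) = 1169.59.

mean of A = 65.9, Var[A] = 1169.59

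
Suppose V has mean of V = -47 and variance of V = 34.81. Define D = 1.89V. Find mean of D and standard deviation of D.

mean of D = -88.83, standard deviation of D = 11.151

D = 1.89V is linear with a = 1.89, b = 0.
mean of D = a·mean of V + b = 1.89·(-47) = -88.83.
standard deviation of V = √34.81 = 5.9.
standard deviation of D = |a|·standard deviation of V = |1.89|·5.9 = 11.151.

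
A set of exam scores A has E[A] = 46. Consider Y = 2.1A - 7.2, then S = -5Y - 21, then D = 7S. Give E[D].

E[D] = -3276

E[Y] = 2.1·46 + (-7.2) = 89.4.
E[S] = (-5)·89.4 + (-21) = -468.
E[D] = 7·(-468) = -3276.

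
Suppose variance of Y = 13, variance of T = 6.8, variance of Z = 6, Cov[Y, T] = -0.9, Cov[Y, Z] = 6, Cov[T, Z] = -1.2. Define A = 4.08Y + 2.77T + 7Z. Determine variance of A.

variance of A = a²·variance of Y + b²·variance of T + c²·variance of Z + 2ab·Cov[Y, T] + 2ac·Cov[Y, Z] + 2bc·Cov[T, Z], with a = 4.08, b = 2.77, c = 7.
= 216.4032 + 52.17572 + 294 + (-20.34288) + 342.72 + (-46.536)
= 838.42004.

variance of A = 838.42004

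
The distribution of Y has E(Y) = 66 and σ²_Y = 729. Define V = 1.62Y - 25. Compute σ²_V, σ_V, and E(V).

V = 1.62Y - 25 is linear with a = 1.62, b = -25.
σ²_V = a²·σ²_Y = 1.62²·729 = 1913.1876 (the additive constant -25 does not affect variance).
σ_Y = √729 = 27.
σ_V = |a|·σ_Y = |1.62|·27 = 43.74.
E(V) = a·E(Y) + b = 1.62·66 + (-25) = 81.92.

σ²_V = 1913.1876, σ_V = 43.74, E(V) = 81.92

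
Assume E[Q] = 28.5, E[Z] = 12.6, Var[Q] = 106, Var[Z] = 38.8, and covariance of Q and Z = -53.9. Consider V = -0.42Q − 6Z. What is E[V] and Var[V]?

E[V] = -87.57, Var[V] = 1143.8424

E[V] = (-0.42)·E[Q] + (-6)·E[Z] = (-0.42)·28.5 + (-6)·12.6 = -87.57.
Var[V] = a²·Var[Q] + b²·Var[Z] + 2ab·covariance of Q and Z with a = -0.42, b = -6.
= (-0.42)²·106 + (-6)²·38.8 + 2·(-0.42)·(-6)·(-53.9)
= 18.6984 + 1396.8 + (-271.656) = 1143.8424.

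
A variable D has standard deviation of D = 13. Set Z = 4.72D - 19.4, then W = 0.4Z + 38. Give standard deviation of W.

standard deviation of W = 24.544

standard deviation of Z = |4.72|·13 = 61.36.
standard deviation of W = |0.4|·61.36 = 24.544.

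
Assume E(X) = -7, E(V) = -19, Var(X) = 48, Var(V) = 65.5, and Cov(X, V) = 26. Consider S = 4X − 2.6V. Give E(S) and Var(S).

E(S) = 21.4, Var(S) = 669.98

E(S) = 4·E(X) + (-2.6)·E(V) = 4·(-7) + (-2.6)·(-19) = 21.4.
Var(S) = a²·Var(X) + b²·Var(V) + 2ab·Cov(X, V) with a = 4, b = -2.6.
= 4²·48 + (-2.6)²·65.5 + 2·4·(-2.6)·26
= 768 + 442.78 + (-540.8) = 669.98.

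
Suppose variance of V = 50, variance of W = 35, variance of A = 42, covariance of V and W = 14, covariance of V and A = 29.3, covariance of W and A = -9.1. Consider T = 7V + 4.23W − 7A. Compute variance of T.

variance of T = 3630.8335

variance of T = a²·variance of V + b²·variance of W + c²·variance of A + 2ab·covariance of V and W + 2ac·covariance of V and A + 2bc·covariance of W and A, with a = 7, b = 4.23, c = -7.
= 2450 + 626.2515 + 2058 + 829.08 + (-2871.4) + 538.902
= 3630.8335.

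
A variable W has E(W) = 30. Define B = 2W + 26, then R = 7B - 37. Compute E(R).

E(R) = 565

E(B) = 2·30 + 26 = 86.
E(R) = 7·86 + (-37) = 565.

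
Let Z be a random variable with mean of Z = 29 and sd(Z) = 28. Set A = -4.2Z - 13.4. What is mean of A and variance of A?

A = -4.2Z - 13.4 is linear with a = -4.2, b = -13.4.
mean of A = a·mean of Z + b = (-4.2)·29 + (-13.4) = -135.2.
variance of Z = 28² = 784.
variance of A = a²·variance of Z = (-4.2)²·784 = 13829.76 (the additive constant -13.4 does not affect variance).

mean of A = -135.2, variance of A = 13829.76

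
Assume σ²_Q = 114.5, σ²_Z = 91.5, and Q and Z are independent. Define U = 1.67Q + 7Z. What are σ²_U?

σ²_U = 4802.82905

σ²_U = a²·σ²_Q + b²·σ²_Z + 2ab·Cov[Q, Z] with a = 1.67, b = 7.
Independence gives Cov[Q, Z] = 0.
= 1.67²·114.5 + 7²·91.5 + 2·1.67·7·0
= 319.32905 + 4483.5 + 0 = 4802.82905.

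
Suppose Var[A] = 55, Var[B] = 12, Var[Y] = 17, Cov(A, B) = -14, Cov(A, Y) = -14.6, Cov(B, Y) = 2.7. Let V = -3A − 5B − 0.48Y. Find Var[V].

Var[V] = 349.8288

Var[V] = a²·Var[A] + b²·Var[B] + c²·Var[Y] + 2ab·Cov(A, B) + 2ac·Cov(A, Y) + 2bc·Cov(B, Y), with a = -3, b = -5, c = -0.48.
= 495 + 300 + 3.9168 + (-420) + (-42.048) + 12.96
= 349.8288.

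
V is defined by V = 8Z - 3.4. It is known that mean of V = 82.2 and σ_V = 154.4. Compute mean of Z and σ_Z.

From V = 8Z - 3.4: mean of V = a·mean of Z + b, so mean of Z = (mean of V − b)/a = (82.2 − (-3.4))/8 = 10.7.
σ_V = |a|·σ_Z, so σ_Z = 154.4/|8| = 19.3.

mean of Z = 10.7, σ_Z = 19.3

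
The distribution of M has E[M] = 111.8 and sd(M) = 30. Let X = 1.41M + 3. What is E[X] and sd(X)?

X = 1.41M + 3 is linear with a = 1.41, b = 3.
E[X] = a·E[M] + b = 1.41·111.8 + 3 = 160.638.
sd(X) = |a|·sd(M) = |1.41|·30 = 42.3.

E[X] = 160.638, sd(X) = 42.3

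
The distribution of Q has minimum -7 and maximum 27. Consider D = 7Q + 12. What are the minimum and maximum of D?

min(D) = -37, max(D) = 201

a = 7 > 0, so min(D) = a·min(Q)+b = 7·(-7) + 12 = -37 and max(D) = 7·27 + 12 = 201.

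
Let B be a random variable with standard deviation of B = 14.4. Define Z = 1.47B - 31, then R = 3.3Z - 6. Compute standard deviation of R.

standard deviation of Z = |1.47|·14.4 = 21.168.
standard deviation of R = |3.3|·21.168 = 69.8544.

standard deviation of R = 69.8544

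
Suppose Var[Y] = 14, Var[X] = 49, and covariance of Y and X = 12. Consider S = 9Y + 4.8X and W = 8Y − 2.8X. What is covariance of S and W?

covariance of S and W = 507.84

By bilinearity, covariance of S and W = ac·Var[Y] + bd·Var[X] + (ad+bc)·covariance of Y and X, with a=9, b=4.8, c=8, d=-2.8.
ac·Var[Y] = 9·8·14 = 1008
bd·Var[X] = 4.8·(-2.8)·49 = -658.56
(ad+bc)·covariance of Y and X = (13.2)·12 = 158.4
covariance of S and W = 1008 + (-658.56) + 158.4 = 507.84.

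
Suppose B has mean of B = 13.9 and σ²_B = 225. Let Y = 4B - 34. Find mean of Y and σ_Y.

Y = 4B - 34 is linear with a = 4, b = -34.
mean of Y = a·mean of B + b = 4·13.9 + (-34) = 21.6.
σ_B = √225 = 15.
σ_Y = |a|·σ_B = |4|·15 = 60.

mean of Y = 21.6, σ_Y = 60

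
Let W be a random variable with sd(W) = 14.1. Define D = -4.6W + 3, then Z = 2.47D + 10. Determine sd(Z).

sd(Z) = 160.2042

sd(D) = |-4.6|·14.1 = 64.86.
sd(Z) = |2.47|·64.86 = 160.2042.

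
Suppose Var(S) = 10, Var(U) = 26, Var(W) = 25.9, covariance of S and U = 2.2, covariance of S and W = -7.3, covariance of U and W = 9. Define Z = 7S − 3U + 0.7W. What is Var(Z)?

Var(Z) = a²·Var(S) + b²·Var(U) + c²·Var(W) + 2ab·covariance of S and U + 2ac·covariance of S and W + 2bc·covariance of U and W, with a = 7, b = -3, c = 0.7.
= 490 + 234 + 12.691 + (-92.4) + (-71.54) + (-37.8)
= 534.951.

Var(Z) = 534.951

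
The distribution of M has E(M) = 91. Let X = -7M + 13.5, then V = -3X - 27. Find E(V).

E(X) = (-7)·91 + 13.5 = -623.5.
E(V) = (-3)·(-623.5) + (-27) = 1843.5.

E(V) = 1843.5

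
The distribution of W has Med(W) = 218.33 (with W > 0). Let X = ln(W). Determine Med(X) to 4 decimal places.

ln(W) is monotone on this domain, so Med(X) = ln(218.33) ≈ 5.386.

Med(X) = 5.386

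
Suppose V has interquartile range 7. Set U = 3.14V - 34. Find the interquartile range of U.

Under U = aV + b, IQR(U) = |a|·IQR(V) = |3.14|·7 = 21.98 (shifts cancel; spread scales by |a|).

IQR(U) = 21.98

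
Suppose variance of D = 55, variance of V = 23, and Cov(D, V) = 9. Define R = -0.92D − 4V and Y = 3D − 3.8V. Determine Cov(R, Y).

By bilinearity, Cov(R, Y) = ac·variance of D + bd·variance of V + (ad+bc)·Cov(D, V), with a=-0.92, b=-4, c=3, d=-3.8.
ac·variance of D = (-0.92)·3·55 = -151.8
bd·variance of V = (-4)·(-3.8)·23 = 349.6
(ad+bc)·Cov(D, V) = (-8.504)·9 = -76.536
Cov(R, Y) = -151.8 + 349.6 + (-76.536) = 121.264.

Cov(R, Y) = 121.264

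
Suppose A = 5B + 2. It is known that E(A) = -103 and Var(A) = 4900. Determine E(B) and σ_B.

E(B) = -21, σ_B = 14

From A = 5B + 2: E(A) = a·E(B) + b, so E(B) = (E(A) − b)/a = (-103 − 2)/5 = -21.
σ_A = √4900 = 70.
σ_A = |a|·σ_B, so σ_B = 70/|5| = 14.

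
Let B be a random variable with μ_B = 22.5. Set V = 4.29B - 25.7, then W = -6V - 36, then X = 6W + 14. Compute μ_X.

μ_V = 4.29·22.5 + (-25.7) = 70.825.
μ_W = (-6)·70.825 + (-36) = -460.95.
μ_X = 6·(-460.95) + 14 = -2751.7.

μ_X = -2751.7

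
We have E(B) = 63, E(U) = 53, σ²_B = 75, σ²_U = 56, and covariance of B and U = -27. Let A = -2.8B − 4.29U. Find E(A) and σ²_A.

E(A) = -403.77, σ²_A = 969.9816

E(A) = (-2.8)·E(B) + (-4.29)·E(U) = (-2.8)·63 + (-4.29)·53 = -403.77.
σ²_A = a²·σ²_B + b²·σ²_U + 2ab·covariance of B and U with a = -2.8, b = -4.29.
= (-2.8)²·75 + (-4.29)²·56 + 2·(-2.8)·(-4.29)·(-27)
= 588 + 1030.6296 + (-648.648) = 969.9816.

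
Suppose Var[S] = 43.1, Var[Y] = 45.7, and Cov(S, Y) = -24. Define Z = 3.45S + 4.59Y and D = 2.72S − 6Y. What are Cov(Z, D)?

By bilinearity, Cov(Z, D) = ac·Var[S] + bd·Var[Y] + (ad+bc)·Cov(S, Y), with a=3.45, b=4.59, c=2.72, d=-6.
ac·Var[S] = 3.45·2.72·43.1 = 404.4504
bd·Var[Y] = 4.59·(-6)·45.7 = -1258.578
(ad+bc)·Cov(S, Y) = (-8.2152)·(-24) = 197.1648
Cov(Z, D) = 404.4504 + (-1258.578) + 197.1648 = -656.9628.

Cov(Z, D) = -656.9628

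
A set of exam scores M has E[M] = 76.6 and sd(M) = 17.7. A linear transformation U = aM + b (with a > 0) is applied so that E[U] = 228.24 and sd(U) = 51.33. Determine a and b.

sd(U) = a·sd(M) (a > 0), so a = 51.33/17.7 = 2.9.
E[U] = a·E[M] + b, so b = 228.24 − 2.9·76.6 = 6.1.

a = 2.9, b = 6.1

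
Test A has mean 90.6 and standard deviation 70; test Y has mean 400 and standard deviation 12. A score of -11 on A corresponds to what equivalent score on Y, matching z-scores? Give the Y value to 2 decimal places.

z = (-11 − 90.6)/70 ≈ -1.4514.
Y = 400 + z·12 = 400 + (-11 − 90.6)·12/70 ≈ 382.58.

Y = 382.58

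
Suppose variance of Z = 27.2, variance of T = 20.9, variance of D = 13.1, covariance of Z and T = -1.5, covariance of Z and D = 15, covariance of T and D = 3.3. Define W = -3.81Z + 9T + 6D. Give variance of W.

variance of W = 2332.80792

variance of W = a²·variance of Z + b²·variance of T + c²·variance of D + 2ab·covariance of Z and T + 2ac·covariance of Z and D + 2bc·covariance of T and D, with a = -3.81, b = 9, c = 6.
= 394.83792 + 1692.9 + 471.6 + 102.87 + (-685.8) + 356.4
= 2332.80792.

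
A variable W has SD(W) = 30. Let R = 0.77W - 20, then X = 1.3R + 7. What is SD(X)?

SD(X) = 30.03

SD(R) = |0.77|·30 = 23.1.
SD(X) = |1.3|·23.1 = 30.03.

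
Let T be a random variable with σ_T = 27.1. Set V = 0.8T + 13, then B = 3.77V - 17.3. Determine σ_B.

σ_V = |0.8|·27.1 = 21.68.
σ_B = |3.77|·21.68 = 81.7336.

σ_B = 81.7336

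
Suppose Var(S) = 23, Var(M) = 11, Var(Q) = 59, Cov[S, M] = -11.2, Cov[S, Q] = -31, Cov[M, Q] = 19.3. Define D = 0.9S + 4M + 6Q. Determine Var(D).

Var(D) = a²·Var(S) + b²·Var(M) + c²·Var(Q) + 2ab·Cov[S, M] + 2ac·Cov[S, Q] + 2bc·Cov[M, Q], with a = 0.9, b = 4, c = 6.
= 18.63 + 176 + 2124 + (-80.64) + (-334.8) + 926.4
= 2829.59.

Var(D) = 2829.59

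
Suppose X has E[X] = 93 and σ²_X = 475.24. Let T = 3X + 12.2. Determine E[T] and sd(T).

T = 3X + 12.2 is linear with a = 3, b = 12.2.
E[T] = a·E[X] + b = 3·93 + 12.2 = 291.2.
sd(X) = √475.24 = 21.8.
sd(T) = |a|·sd(X) = |3|·21.8 = 65.4.

E[T] = 291.2, sd(T) = 65.4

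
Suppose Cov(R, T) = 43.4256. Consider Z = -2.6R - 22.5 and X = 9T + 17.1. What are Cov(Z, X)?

Cov(Z, X) = -1016.15904

Cov(Z, X) = a·c·Cov(R, T) = (-2.6)·9·43.4256 = -1016.15904. Additive constants drop out.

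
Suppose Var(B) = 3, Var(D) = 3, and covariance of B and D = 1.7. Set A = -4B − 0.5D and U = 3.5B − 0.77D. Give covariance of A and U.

By bilinearity, covariance of A and U = ac·Var(B) + bd·Var(D) + (ad+bc)·covariance of B and D, with a=-4, b=-0.5, c=3.5, d=-0.77.
ac·Var(B) = (-4)·3.5·3 = -42
bd·Var(D) = (-0.5)·(-0.77)·3 = 1.155
(ad+bc)·covariance of B and D = (1.33)·1.7 = 2.261
covariance of A and U = -42 + 1.155 + 2.261 = -38.584.

covariance of A and U = -38.584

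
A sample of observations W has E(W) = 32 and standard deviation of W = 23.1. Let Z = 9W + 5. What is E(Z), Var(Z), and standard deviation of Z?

E(Z) = 293, Var(Z) = 43222.41, standard deviation of Z = 207.9

Z = 9W + 5 is linear with a = 9, b = 5.
E(Z) = a·E(W) + b = 9·32 + 5 = 293.
Var(W) = 23.1² = 533.61.
Var(Z) = a²·Var(W) = 9²·533.61 = 43222.41 (the additive constant 5 does not affect variance).
standard deviation of Z = |a|·standard deviation of W = |9|·23.1 = 207.9.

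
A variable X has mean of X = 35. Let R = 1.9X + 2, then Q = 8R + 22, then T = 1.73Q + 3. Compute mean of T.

mean of R = 1.9·35 + 2 = 68.5.
mean of Q = 8·68.5 + 22 = 570.
mean of T = 1.73·570 + 3 = 989.1.

mean of T = 989.1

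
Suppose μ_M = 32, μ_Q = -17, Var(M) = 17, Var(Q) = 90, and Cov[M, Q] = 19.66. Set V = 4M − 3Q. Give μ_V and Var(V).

μ_V = 4·μ_M + (-3)·μ_Q = 4·32 + (-3)·(-17) = 179.
Var(V) = a²·Var(M) + b²·Var(Q) + 2ab·Cov[M, Q] with a = 4, b = -3.
= 4²·17 + (-3)²·90 + 2·4·(-3)·19.66
= 272 + 810 + (-471.84) = 610.16.

μ_V = 179, Var(V) = 610.16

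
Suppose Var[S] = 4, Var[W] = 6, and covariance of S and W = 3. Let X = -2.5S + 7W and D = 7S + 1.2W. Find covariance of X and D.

covariance of X and D = 118.4

By bilinearity, covariance of X and D = ac·Var[S] + bd·Var[W] + (ad+bc)·covariance of S and W, with a=-2.5, b=7, c=7, d=1.2.
ac·Var[S] = (-2.5)·7·4 = -70
bd·Var[W] = 7·1.2·6 = 50.4
(ad+bc)·covariance of S and W = (46)·3 = 138
covariance of X and D = -70 + 50.4 + 138 = 118.4.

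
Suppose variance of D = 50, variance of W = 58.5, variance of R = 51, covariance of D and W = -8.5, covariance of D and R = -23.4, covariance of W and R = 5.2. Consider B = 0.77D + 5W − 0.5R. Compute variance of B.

variance of B = 1431.463

variance of B = a²·variance of D + b²·variance of W + c²·variance of R + 2ab·covariance of D and W + 2ac·covariance of D and R + 2bc·covariance of W and R, with a = 0.77, b = 5, c = -0.5.
= 29.645 + 1462.5 + 12.75 + (-65.45) + 18.018 + (-26)
= 1431.463.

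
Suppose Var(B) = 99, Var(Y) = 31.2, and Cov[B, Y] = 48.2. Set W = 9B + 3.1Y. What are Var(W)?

Var(W) = a²·Var(B) + b²·Var(Y) + 2ab·Cov[B, Y] with a = 9, b = 3.1.
= 9²·99 + 3.1²·31.2 + 2·9·3.1·48.2
= 8019 + 299.832 + 2689.56 = 11008.392.

Var(W) = 11008.392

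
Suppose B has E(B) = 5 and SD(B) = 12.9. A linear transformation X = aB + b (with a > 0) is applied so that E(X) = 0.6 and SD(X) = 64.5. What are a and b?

a = 5, b = -24.4

SD(X) = a·SD(B) (a > 0), so a = 64.5/12.9 = 5.
E(X) = a·E(B) + b, so b = 0.6 − 5·5 = -24.4.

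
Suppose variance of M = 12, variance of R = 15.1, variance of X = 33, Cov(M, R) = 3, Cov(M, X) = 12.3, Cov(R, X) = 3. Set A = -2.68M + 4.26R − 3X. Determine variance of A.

variance of A = 709.82076

variance of A = a²·variance of M + b²·variance of R + c²·variance of X + 2ab·Cov(M, R) + 2ac·Cov(M, X) + 2bc·Cov(R, X), with a = -2.68, b = 4.26, c = -3.
= 86.1888 + 274.02876 + 297 + (-68.5008) + 197.784 + (-76.68)
= 709.82076.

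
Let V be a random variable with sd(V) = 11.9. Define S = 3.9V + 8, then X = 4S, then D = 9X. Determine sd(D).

sd(D) = 1670.76

sd(S) = |3.9|·11.9 = 46.41.
sd(X) = |4|·46.41 = 185.64.
sd(D) = |9|·185.64 = 1670.76.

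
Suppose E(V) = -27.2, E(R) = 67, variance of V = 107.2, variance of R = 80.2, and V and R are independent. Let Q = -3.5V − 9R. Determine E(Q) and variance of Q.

E(Q) = -507.8, variance of Q = 7809.4

E(Q) = (-3.5)·E(V) + (-9)·E(R) = (-3.5)·(-27.2) + (-9)·67 = -507.8.
variance of Q = a²·variance of V + b²·variance of R + 2ab·Cov[V, R] with a = -3.5, b = -9.
Independence gives Cov[V, R] = 0.
= (-3.5)²·107.2 + (-9)²·80.2 + 2·(-3.5)·(-9)·0
= 1313.2 + 6496.2 + 0 = 7809.4.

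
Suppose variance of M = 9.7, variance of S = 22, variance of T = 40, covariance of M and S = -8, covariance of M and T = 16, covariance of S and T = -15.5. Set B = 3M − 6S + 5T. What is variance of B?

variance of B = 3577.3

variance of B = a²·variance of M + b²·variance of S + c²·variance of T + 2ab·covariance of M and S + 2ac·covariance of M and T + 2bc·covariance of S and T, with a = 3, b = -6, c = 5.
= 87.3 + 792 + 1000 + 288 + 480 + 930
= 3577.3.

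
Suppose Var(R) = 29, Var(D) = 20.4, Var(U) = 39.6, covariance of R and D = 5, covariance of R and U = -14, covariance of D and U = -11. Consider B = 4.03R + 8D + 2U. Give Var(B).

Var(B) = a²·Var(R) + b²·Var(D) + c²·Var(U) + 2ab·covariance of R and D + 2ac·covariance of R and U + 2bc·covariance of D and U, with a = 4.03, b = 8, c = 2.
= 470.9861 + 1305.6 + 158.4 + 322.4 + (-225.68) + (-352)
= 1679.7061.

Var(B) = 1679.7061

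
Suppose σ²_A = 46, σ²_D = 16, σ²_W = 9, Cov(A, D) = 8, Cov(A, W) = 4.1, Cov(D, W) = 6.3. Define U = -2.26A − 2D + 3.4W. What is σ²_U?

σ²_U = 326.6208

σ²_U = a²·σ²_A + b²·σ²_D + c²·σ²_W + 2ab·Cov(A, D) + 2ac·Cov(A, W) + 2bc·Cov(D, W), with a = -2.26, b = -2, c = 3.4.
= 234.9496 + 64 + 104.04 + 72.32 + (-63.0088) + (-85.68)
= 326.6208.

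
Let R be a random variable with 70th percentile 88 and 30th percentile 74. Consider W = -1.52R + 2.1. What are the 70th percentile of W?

70th percentile of W = -110.38

Since a = -1.52 < 0 the transformation is decreasing, reversing order: the 70th percentile of W corresponds to the 30th percentile of R.
So P_{70}(W) = a·P_{30}(R) + b = (-1.52)·74 + 2.1 = -110.38.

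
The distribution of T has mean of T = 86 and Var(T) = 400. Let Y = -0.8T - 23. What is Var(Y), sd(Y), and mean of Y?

Y = -0.8T - 23 is linear with a = -0.8, b = -23.
Var(Y) = a²·Var(T) = (-0.8)²·400 = 256 (the additive constant -23 does not affect variance).
sd(T) = √400 = 20.
sd(Y) = |a|·sd(T) = |-0.8|·20 = 16.
mean of Y = a·mean of T + b = (-0.8)·86 + (-23) = -91.8.

Var(Y) = 256, sd(Y) = 16, mean of Y = -91.8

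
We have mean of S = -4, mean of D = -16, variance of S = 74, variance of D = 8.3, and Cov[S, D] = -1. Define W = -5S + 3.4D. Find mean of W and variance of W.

mean of W = (-5)·mean of S + 3.4·mean of D = (-5)·(-4) + 3.4·(-16) = -34.4.
variance of W = a²·variance of S + b²·variance of D + 2ab·Cov[S, D] with a = -5, b = 3.4.
= (-5)²·74 + 3.4²·8.3 + 2·(-5)·3.4·(-1)
= 1850 + 95.948 + 34 = 1979.948.

mean of W = -34.4, variance of W = 1979.948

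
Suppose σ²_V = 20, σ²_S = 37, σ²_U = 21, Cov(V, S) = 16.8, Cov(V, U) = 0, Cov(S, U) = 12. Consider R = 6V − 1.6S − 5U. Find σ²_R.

σ²_R = a²·σ²_V + b²·σ²_S + c²·σ²_U + 2ab·Cov(V, S) + 2ac·Cov(V, U) + 2bc·Cov(S, U), with a = 6, b = -1.6, c = -5.
= 720 + 94.72 + 525 + (-322.56) + 0 + 192
= 1209.16.

σ²_R = 1209.16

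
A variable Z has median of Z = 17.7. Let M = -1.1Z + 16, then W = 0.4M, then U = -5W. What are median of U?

median of M = (-1.1)·17.7 + 16 = -3.47.
median of W = 0.4·(-3.47) = -1.388.
median of U = (-5)·(-1.388) = 6.94.

median of U = 6.94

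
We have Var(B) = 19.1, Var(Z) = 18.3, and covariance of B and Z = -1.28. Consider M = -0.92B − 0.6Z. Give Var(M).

Var(M) = a²·Var(B) + b²·Var(Z) + 2ab·covariance of B and Z with a = -0.92, b = -0.6.
= (-0.92)²·19.1 + (-0.6)²·18.3 + 2·(-0.92)·(-0.6)·(-1.28)
= 16.16624 + 6.588 + (-1.41312) = 21.34112.

Var(M) = 21.34112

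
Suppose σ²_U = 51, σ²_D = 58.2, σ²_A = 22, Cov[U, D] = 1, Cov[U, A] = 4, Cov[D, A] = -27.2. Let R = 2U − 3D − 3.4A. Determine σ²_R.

σ²_R = a²·σ²_U + b²·σ²_D + c²·σ²_A + 2ab·Cov[U, D] + 2ac·Cov[U, A] + 2bc·Cov[D, A], with a = 2, b = -3, c = -3.4.
= 204 + 523.8 + 254.32 + (-12) + (-54.4) + (-554.88)
= 360.84.

σ²_R = 360.84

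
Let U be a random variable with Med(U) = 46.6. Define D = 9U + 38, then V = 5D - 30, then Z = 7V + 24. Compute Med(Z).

Med(Z) = 15823

Med(D) = 9·46.6 + 38 = 457.4.
Med(V) = 5·457.4 + (-30) = 2257.
Med(Z) = 7·2257 + 24 = 15823.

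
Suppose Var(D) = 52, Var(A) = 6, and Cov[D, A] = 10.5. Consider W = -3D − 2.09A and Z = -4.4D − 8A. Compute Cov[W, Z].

Cov[W, Z] = 1135.278

By bilinearity, Cov[W, Z] = ac·Var(D) + bd·Var(A) + (ad+bc)·Cov[D, A], with a=-3, b=-2.09, c=-4.4, d=-8.
ac·Var(D) = (-3)·(-4.4)·52 = 686.4
bd·Var(A) = (-2.09)·(-8)·6 = 100.32
(ad+bc)·Cov[D, A] = (33.196)·10.5 = 348.558
Cov[W, Z] = 686.4 + 100.32 + 348.558 = 1135.278.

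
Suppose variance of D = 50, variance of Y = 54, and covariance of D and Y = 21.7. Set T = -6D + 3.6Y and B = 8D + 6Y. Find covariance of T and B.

covariance of T and B = -1389.84

By bilinearity, covariance of T and B = ac·variance of D + bd·variance of Y + (ad+bc)·covariance of D and Y, with a=-6, b=3.6, c=8, d=6.
ac·variance of D = (-6)·8·50 = -2400
bd·variance of Y = 3.6·6·54 = 1166.4
(ad+bc)·covariance of D and Y = (-7.2)·21.7 = -156.24
covariance of T and B = -2400 + 1166.4 + (-156.24) = -1389.84.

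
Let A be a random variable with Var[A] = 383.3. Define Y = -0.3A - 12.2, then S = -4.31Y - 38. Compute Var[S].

Var[Y] = (-0.3)²·383.3 = 34.497.
Var[S] = (-4.31)²·34.497 = 640.8197217.

Var[S] = 640.8197217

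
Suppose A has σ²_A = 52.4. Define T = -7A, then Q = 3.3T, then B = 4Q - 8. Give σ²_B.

σ²_T = (-7)²·52.4 = 2567.6.
σ²_Q = 3.3²·2567.6 = 27961.164.
σ²_B = 4²·27961.164 = 447378.624.

σ²_B = 447378.624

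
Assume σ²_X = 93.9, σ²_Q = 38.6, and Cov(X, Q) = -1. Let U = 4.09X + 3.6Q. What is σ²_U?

σ²_U = 2041.57659

σ²_U = a²·σ²_X + b²·σ²_Q + 2ab·Cov(X, Q) with a = 4.09, b = 3.6.
= 4.09²·93.9 + 3.6²·38.6 + 2·4.09·3.6·(-1)
= 1570.76859 + 500.256 + (-29.448) = 2041.57659.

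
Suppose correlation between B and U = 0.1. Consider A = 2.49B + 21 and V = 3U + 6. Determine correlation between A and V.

Linear rescalings preserve correlation up to sign; here the slopes 2.49 and 3 have the same sign, so correlation between A and V = correlation between B and U = 0.1.

correlation between A and V = 0.1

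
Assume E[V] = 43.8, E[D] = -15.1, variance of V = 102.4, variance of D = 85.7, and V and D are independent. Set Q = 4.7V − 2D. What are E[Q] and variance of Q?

E[Q] = 4.7·E[V] + (-2)·E[D] = 4.7·43.8 + (-2)·(-15.1) = 236.06.
variance of Q = a²·variance of V + b²·variance of D + 2ab·Cov[V, D] with a = 4.7, b = -2.
Independence gives Cov[V, D] = 0.
= 4.7²·102.4 + (-2)²·85.7 + 2·4.7·(-2)·0
= 2262.016 + 342.8 + 0 = 2604.816.

E[Q] = 236.06, variance of Q = 2604.816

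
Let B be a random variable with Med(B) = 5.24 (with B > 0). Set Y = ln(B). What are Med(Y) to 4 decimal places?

Med(Y) = 1.6563

ln(B) is monotone on this domain, so Med(Y) = ln(5.24) ≈ 1.6563.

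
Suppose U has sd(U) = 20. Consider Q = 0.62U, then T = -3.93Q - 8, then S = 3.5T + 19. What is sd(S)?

sd(Q) = |0.62|·20 = 12.4.
sd(T) = |-3.93|·12.4 = 48.732.
sd(S) = |3.5|·48.732 = 170.562.

sd(S) = 170.562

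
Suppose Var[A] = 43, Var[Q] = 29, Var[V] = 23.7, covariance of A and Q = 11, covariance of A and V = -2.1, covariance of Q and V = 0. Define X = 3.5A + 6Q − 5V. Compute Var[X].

Var[X] = a²·Var[A] + b²·Var[Q] + c²·Var[V] + 2ab·covariance of A and Q + 2ac·covariance of A and V + 2bc·covariance of Q and V, with a = 3.5, b = 6, c = -5.
= 526.75 + 1044 + 592.5 + 462 + 73.5 + 0
= 2698.75.

Var[X] = 2698.75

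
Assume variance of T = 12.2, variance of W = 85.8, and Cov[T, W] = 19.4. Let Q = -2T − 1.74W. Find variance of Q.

variance of Q = a²·variance of T + b²·variance of W + 2ab·Cov[T, W] with a = -2, b = -1.74.
= (-2)²·12.2 + (-1.74)²·85.8 + 2·(-2)·(-1.74)·19.4
= 48.8 + 259.76808 + 135.024 = 443.59208.

variance of Q = 443.59208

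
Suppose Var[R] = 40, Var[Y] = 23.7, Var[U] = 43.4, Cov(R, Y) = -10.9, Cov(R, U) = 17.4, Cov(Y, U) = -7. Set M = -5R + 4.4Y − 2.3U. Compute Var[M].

Var[M] = 2709.898

Var[M] = a²·Var[R] + b²·Var[Y] + c²·Var[U] + 2ab·Cov(R, Y) + 2ac·Cov(R, U) + 2bc·Cov(Y, U), with a = -5, b = 4.4, c = -2.3.
= 1000 + 458.832 + 229.586 + 479.6 + 400.2 + 141.68
= 2709.898.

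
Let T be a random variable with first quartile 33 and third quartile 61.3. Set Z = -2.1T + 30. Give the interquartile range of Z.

IQR of T = Q3 − Q1 = 61.3 − 33 = 28.3.
Under Z = aT + b, IQR(Z) = |a|·IQR(T) = |-2.1|·28.3 = 59.43 (shifts cancel; spread scales by |a|).

IQR(Z) = 59.43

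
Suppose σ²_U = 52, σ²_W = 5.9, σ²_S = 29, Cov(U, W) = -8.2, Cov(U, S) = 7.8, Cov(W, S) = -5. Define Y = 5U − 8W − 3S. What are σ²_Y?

σ²_Y = a²·σ²_U + b²·σ²_W + c²·σ²_S + 2ab·Cov(U, W) + 2ac·Cov(U, S) + 2bc·Cov(W, S), with a = 5, b = -8, c = -3.
= 1300 + 377.6 + 261 + 656 + (-234) + (-240)
= 2120.6.

σ²_Y = 2120.6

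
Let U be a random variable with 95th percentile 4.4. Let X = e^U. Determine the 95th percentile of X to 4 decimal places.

95th percentile of X = 81.4509

e^U is increasing, so P_{95}(X) = g(P_{95}(U)) ≈ 81.4509.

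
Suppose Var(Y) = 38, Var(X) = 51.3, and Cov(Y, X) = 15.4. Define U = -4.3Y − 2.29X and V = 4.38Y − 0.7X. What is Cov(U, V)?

Cov(U, V) = -741.56918

By bilinearity, Cov(U, V) = ac·Var(Y) + bd·Var(X) + (ad+bc)·Cov(Y, X), with a=-4.3, b=-2.29, c=4.38, d=-0.7.
ac·Var(Y) = (-4.3)·4.38·38 = -715.692
bd·Var(X) = (-2.29)·(-0.7)·51.3 = 82.2339
(ad+bc)·Cov(Y, X) = (-7.0202)·15.4 = -108.11108
Cov(U, V) = -715.692 + 82.2339 + (-108.11108) = -741.56918.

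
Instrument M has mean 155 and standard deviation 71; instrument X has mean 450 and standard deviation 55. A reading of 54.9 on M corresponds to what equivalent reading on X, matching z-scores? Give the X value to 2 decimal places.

z = (54.9 − 155)/71 ≈ -1.4099.
X = 450 + z·55 = 450 + (54.9 − 155)·55/71 ≈ 372.46.

X = 372.46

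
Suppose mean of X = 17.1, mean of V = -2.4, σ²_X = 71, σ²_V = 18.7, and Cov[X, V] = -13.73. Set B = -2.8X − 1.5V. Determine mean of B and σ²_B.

mean of B = -44.28, σ²_B = 483.383

mean of B = (-2.8)·mean of X + (-1.5)·mean of V = (-2.8)·17.1 + (-1.5)·(-2.4) = -44.28.
σ²_B = a²·σ²_X + b²·σ²_V + 2ab·Cov[X, V] with a = -2.8, b = -1.5.
= (-2.8)²·71 + (-1.5)²·18.7 + 2·(-2.8)·(-1.5)·(-13.73)
= 556.64 + 42.075 + (-115.332) = 483.383.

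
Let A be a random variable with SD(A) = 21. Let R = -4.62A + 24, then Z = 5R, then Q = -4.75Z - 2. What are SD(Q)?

SD(Q) = 2304.225

SD(R) = |-4.62|·21 = 97.02.
SD(Z) = |5|·97.02 = 485.1.
SD(Q) = |-4.75|·485.1 = 2304.225.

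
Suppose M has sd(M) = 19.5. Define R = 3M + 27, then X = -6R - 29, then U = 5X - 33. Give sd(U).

sd(R) = |3|·19.5 = 58.5.
sd(X) = |-6|·58.5 = 351.
sd(U) = |5|·351 = 1755.

sd(U) = 1755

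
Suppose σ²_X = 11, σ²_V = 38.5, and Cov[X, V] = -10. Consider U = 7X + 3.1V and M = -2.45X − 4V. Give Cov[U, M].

By bilinearity, Cov[U, M] = ac·σ²_X + bd·σ²_V + (ad+bc)·Cov[X, V], with a=7, b=3.1, c=-2.45, d=-4.
ac·σ²_X = 7·(-2.45)·11 = -188.65
bd·σ²_V = 3.1·(-4)·38.5 = -477.4
(ad+bc)·Cov[X, V] = (-35.595)·(-10) = 355.95
Cov[U, M] = -188.65 + (-477.4) + 355.95 = -310.1.

Cov[U, M] = -310.1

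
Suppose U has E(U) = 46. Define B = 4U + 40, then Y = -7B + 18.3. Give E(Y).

E(B) = 4·46 + 40 = 224.
E(Y) = (-7)·224 + 18.3 = -1549.7.

E(Y) = -1549.7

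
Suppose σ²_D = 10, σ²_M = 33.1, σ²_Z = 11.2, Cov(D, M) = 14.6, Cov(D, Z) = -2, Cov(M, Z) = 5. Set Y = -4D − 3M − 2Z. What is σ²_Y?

σ²_Y = a²·σ²_D + b²·σ²_M + c²·σ²_Z + 2ab·Cov(D, M) + 2ac·Cov(D, Z) + 2bc·Cov(M, Z), with a = -4, b = -3, c = -2.
= 160 + 297.9 + 44.8 + 350.4 + (-32) + 60
= 881.1.

σ²_Y = 881.1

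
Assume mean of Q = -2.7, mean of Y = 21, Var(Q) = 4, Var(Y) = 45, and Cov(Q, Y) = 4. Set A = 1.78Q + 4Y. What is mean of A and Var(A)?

mean of A = 79.194, Var(A) = 789.6336

mean of A = 1.78·mean of Q + 4·mean of Y = 1.78·(-2.7) + 4·21 = 79.194.
Var(A) = a²·Var(Q) + b²·Var(Y) + 2ab·Cov(Q, Y) with a = 1.78, b = 4.
= 1.78²·4 + 4²·45 + 2·1.78·4·4
= 12.6736 + 720 + 56.96 = 789.6336.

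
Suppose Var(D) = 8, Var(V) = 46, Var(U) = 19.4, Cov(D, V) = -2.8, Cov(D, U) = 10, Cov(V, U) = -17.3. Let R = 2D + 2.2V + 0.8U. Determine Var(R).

Var(R) = a²·Var(D) + b²·Var(V) + c²·Var(U) + 2ab·Cov(D, V) + 2ac·Cov(D, U) + 2bc·Cov(V, U), with a = 2, b = 2.2, c = 0.8.
= 32 + 222.64 + 12.416 + (-24.64) + 32 + (-60.896)
= 213.52.

Var(R) = 213.52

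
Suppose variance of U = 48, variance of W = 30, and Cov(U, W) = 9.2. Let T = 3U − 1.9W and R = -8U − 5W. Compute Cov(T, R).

Cov(T, R) = -865.16

By bilinearity, Cov(T, R) = ac·variance of U + bd·variance of W + (ad+bc)·Cov(U, W), with a=3, b=-1.9, c=-8, d=-5.
ac·variance of U = 3·(-8)·48 = -1152
bd·variance of W = (-1.9)·(-5)·30 = 285
(ad+bc)·Cov(U, W) = (0.2)·9.2 = 1.84
Cov(T, R) = -1152 + 285 + 1.84 = -865.16.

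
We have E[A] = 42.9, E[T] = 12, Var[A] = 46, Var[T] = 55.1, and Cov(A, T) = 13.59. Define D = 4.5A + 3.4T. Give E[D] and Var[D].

E[D] = 4.5·E[A] + 3.4·E[T] = 4.5·42.9 + 3.4·12 = 233.85.
Var[D] = a²·Var[A] + b²·Var[T] + 2ab·Cov(A, T) with a = 4.5, b = 3.4.
= 4.5²·46 + 3.4²·55.1 + 2·4.5·3.4·13.59
= 931.5 + 636.956 + 415.854 = 1984.31.

E[D] = 233.85, Var[D] = 1984.31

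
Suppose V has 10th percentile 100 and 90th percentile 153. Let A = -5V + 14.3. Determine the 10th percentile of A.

10th percentile of A = -750.7

Since a = -5 < 0 the transformation is decreasing, reversing order: the 10th percentile of A corresponds to the 90th percentile of V.
So P_{10}(A) = a·P_{90}(V) + b = (-5)·153 + 14.3 = -750.7.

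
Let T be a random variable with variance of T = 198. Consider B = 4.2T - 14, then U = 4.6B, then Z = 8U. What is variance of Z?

variance of B = 4.2²·198 = 3492.72.
variance of U = 4.6²·3492.72 = 73905.9552.
variance of Z = 8²·73905.9552 = 4729981.1328.

variance of Z = 4729981.1328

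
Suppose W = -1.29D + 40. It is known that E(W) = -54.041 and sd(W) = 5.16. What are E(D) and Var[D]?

E(D) = 72.9, Var[D] = 16

From W = -1.29D + 40: E(W) = a·E(D) + b, so E(D) = (E(W) − b)/a = (-54.041 − 40)/(-1.29) = 72.9.
Var[W] = 5.16² = 26.6256.
Var[W] = a²·Var[D], so Var[D] = 26.6256/(-1.29)² = 16.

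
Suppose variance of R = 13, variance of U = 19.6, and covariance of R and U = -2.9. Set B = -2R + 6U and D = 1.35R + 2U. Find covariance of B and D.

covariance of B and D = 188.21

By bilinearity, covariance of B and D = ac·variance of R + bd·variance of U + (ad+bc)·covariance of R and U, with a=-2, b=6, c=1.35, d=2.
ac·variance of R = (-2)·1.35·13 = -35.1
bd·variance of U = 6·2·19.6 = 235.2
(ad+bc)·covariance of R and U = (4.1)·(-2.9) = -11.89
covariance of B and D = -35.1 + 235.2 + (-11.89) = 188.21.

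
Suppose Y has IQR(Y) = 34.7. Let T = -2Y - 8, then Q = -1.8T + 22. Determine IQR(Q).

IQR(Q) = 124.92

IQR(T) = |-2|·34.7 = 69.4.
IQR(Q) = |-1.8|·69.4 = 124.92.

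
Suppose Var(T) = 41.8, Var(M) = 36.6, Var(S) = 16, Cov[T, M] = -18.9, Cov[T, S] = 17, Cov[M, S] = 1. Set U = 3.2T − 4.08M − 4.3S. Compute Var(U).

Var(U) = a²·Var(T) + b²·Var(M) + c²·Var(S) + 2ab·Cov[T, M] + 2ac·Cov[T, S] + 2bc·Cov[M, S], with a = 3.2, b = -4.08, c = -4.3.
= 428.032 + 609.25824 + 295.84 + 493.5168 + (-467.84) + 35.088
= 1393.89504.

Var(U) = 1393.89504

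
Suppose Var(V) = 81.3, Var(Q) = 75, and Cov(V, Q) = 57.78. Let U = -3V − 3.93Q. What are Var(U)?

Var(U) = 3252.5199

Var(U) = a²·Var(V) + b²·Var(Q) + 2ab·Cov(V, Q) with a = -3, b = -3.93.
= (-3)²·81.3 + (-3.93)²·75 + 2·(-3)·(-3.93)·57.78
= 731.7 + 1158.3675 + 1362.4524 = 3252.5199.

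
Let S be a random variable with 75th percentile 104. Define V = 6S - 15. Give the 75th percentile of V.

Since a = 6 > 0 the transformation is increasing, so the 75th percentile of V = a·(P_{75} of S) + b = 6·104 + (-15) = 609.

75th percentile of V = 609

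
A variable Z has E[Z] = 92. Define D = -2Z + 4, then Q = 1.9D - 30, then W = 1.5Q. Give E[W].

E[D] = (-2)·92 + 4 = -180.
E[Q] = 1.9·(-180) + (-30) = -372.
E[W] = 1.5·(-372) = -558.

E[W] = -558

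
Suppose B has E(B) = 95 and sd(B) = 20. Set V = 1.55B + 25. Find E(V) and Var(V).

E(V) = 172.25, Var(V) = 961

V = 1.55B + 25 is linear with a = 1.55, b = 25.
E(V) = a·E(B) + b = 1.55·95 + 25 = 172.25.
Var(B) = 20² = 400.
Var(V) = a²·Var(B) = 1.55²·400 = 961 (the additive constant 25 does not affect variance).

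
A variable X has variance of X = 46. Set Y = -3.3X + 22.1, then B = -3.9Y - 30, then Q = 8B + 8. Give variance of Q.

variance of Q = 487635.0336

variance of Y = (-3.3)²·46 = 500.94.
variance of B = (-3.9)²·500.94 = 7619.2974.
variance of Q = 8²·7619.2974 = 487635.0336.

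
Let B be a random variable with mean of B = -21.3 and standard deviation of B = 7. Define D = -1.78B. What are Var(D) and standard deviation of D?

D = -1.78B is linear with a = -1.78, b = 0.
Var(B) = 7² = 49.
Var(D) = a²·Var(B) = (-1.78)²·49 = 155.2516.
standard deviation of D = |a|·standard deviation of B = |-1.78|·7 = 12.46.

Var(D) = 155.2516, standard deviation of D = 12.46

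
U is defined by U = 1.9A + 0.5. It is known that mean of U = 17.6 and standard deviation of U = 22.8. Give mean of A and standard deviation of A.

From U = 1.9A + 0.5: mean of U = a·mean of A + b, so mean of A = (mean of U − b)/a = (17.6 − 0.5)/1.9 = 9.
standard deviation of U = |a|·standard deviation of A, so standard deviation of A = 22.8/|1.9| = 12.

mean of A = 9, standard deviation of A = 12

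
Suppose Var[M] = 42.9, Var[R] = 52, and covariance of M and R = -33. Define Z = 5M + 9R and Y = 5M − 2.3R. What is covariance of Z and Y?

covariance of Z and Y = -1109.4

By bilinearity, covariance of Z and Y = ac·Var[M] + bd·Var[R] + (ad+bc)·covariance of M and R, with a=5, b=9, c=5, d=-2.3.
ac·Var[M] = 5·5·42.9 = 1072.5
bd·Var[R] = 9·(-2.3)·52 = -1076.4
(ad+bc)·covariance of M and R = (33.5)·(-33) = -1105.5
covariance of Z and Y = 1072.5 + (-1076.4) + (-1105.5) = -1109.4.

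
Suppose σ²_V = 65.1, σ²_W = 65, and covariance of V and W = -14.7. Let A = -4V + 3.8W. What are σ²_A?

σ²_A = 2427.08

σ²_A = a²·σ²_V + b²·σ²_W + 2ab·covariance of V and W with a = -4, b = 3.8.
= (-4)²·65.1 + 3.8²·65 + 2·(-4)·3.8·(-14.7)
= 1041.6 + 938.6 + 446.88 = 2427.08.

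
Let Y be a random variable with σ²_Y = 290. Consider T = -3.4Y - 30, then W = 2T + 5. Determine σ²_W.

σ²_W = 13409.6

σ²_T = (-3.4)²·290 = 3352.4.
σ²_W = 2²·3352.4 = 13409.6.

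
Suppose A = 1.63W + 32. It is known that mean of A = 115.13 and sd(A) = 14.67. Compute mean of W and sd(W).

From A = 1.63W + 32: mean of A = a·mean of W + b, so mean of W = (mean of A − b)/a = (115.13 − 32)/1.63 = 51.
sd(A) = |a|·sd(W), so sd(W) = 14.67/|1.63| = 9.

mean of W = 51, sd(W) = 9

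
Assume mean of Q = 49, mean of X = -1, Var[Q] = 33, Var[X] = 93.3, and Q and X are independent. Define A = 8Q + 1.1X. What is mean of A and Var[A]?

mean of A = 390.9, Var[A] = 2224.893

mean of A = 8·mean of Q + 1.1·mean of X = 8·49 + 1.1·(-1) = 390.9.
Var[A] = a²·Var[Q] + b²·Var[X] + 2ab·Cov[Q, X] with a = 8, b = 1.1.
Independence gives Cov[Q, X] = 0.
= 8²·33 + 1.1²·93.3 + 2·8·1.1·0
= 2112 + 112.893 + 0 = 2224.893.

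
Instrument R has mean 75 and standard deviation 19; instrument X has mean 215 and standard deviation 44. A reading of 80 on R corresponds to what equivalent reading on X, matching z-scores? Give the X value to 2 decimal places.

z = (80 − 75)/19 ≈ 0.2632.
X = 215 + z·44 = 215 + (80 − 75)·44/19 ≈ 226.58.

X = 226.58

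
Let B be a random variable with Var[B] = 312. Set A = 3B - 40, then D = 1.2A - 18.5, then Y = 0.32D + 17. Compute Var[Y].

Var[A] = 3²·312 = 2808.
Var[D] = 1.2²·2808 = 4043.52.
Var[Y] = 0.32²·4043.52 = 414.056448.

Var[Y] = 414.056448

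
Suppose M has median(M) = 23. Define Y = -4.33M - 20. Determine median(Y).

A linear map preserves order up to sign, so median(Y) = a·median(M) + b = (-4.33)·23 + (-20) = -119.59.

median(Y) = -119.59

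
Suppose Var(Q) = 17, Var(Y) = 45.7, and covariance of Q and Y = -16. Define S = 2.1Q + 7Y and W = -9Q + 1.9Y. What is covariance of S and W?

By bilinearity, covariance of S and W = ac·Var(Q) + bd·Var(Y) + (ad+bc)·covariance of Q and Y, with a=2.1, b=7, c=-9, d=1.9.
ac·Var(Q) = 2.1·(-9)·17 = -321.3
bd·Var(Y) = 7·1.9·45.7 = 607.81
(ad+bc)·covariance of Q and Y = (-59.01)·(-16) = 944.16
covariance of S and W = -321.3 + 607.81 + 944.16 = 1230.67.

covariance of S and W = 1230.67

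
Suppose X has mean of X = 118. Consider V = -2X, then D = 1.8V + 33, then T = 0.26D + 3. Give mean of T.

mean of T = -98.868

mean of V = (-2)·118 = -236.
mean of D = 1.8·(-236) + 33 = -391.8.
mean of T = 0.26·(-391.8) + 3 = -98.868.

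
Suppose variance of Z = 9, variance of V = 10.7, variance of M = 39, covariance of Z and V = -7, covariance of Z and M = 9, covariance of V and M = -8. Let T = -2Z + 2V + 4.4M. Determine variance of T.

variance of T = 590.64

variance of T = a²·variance of Z + b²·variance of V + c²·variance of M + 2ab·covariance of Z and V + 2ac·covariance of Z and M + 2bc·covariance of V and M, with a = -2, b = 2, c = 4.4.
= 36 + 42.8 + 755.04 + 56 + (-158.4) + (-140.8)
= 590.64.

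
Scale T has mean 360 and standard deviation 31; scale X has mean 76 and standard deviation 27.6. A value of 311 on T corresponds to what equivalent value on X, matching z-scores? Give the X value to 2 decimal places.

X = 32.37

z = (311 − 360)/31 ≈ -1.5806.
X = 76 + z·27.6 = 76 + (311 − 360)·27.6/31 ≈ 32.37.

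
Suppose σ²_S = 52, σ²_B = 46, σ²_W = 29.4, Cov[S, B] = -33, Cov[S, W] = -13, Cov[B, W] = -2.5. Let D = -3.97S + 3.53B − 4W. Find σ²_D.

σ²_D = 2445.8188

σ²_D = a²·σ²_S + b²·σ²_B + c²·σ²_W + 2ab·Cov[S, B] + 2ac·Cov[S, W] + 2bc·Cov[B, W], with a = -3.97, b = 3.53, c = -4.
= 819.5668 + 573.2014 + 470.4 + 924.9306 + (-412.88) + 70.6
= 2445.8188.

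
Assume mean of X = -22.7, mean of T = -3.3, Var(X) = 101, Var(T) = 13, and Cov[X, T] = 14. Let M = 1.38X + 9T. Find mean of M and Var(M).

mean of M = 1.38·mean of X + 9·mean of T = 1.38·(-22.7) + 9·(-3.3) = -61.026.
Var(M) = a²·Var(X) + b²·Var(T) + 2ab·Cov[X, T] with a = 1.38, b = 9.
= 1.38²·101 + 9²·13 + 2·1.38·9·14
= 192.3444 + 1053 + 347.76 = 1593.1044.

mean of M = -61.026, Var(M) = 1593.1044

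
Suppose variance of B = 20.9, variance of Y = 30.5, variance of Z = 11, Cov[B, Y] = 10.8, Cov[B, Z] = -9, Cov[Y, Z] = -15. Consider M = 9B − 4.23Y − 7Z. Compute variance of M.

variance of M = a²·variance of B + b²·variance of Y + c²·variance of Z + 2ab·Cov[B, Y] + 2ac·Cov[B, Z] + 2bc·Cov[Y, Z], with a = 9, b = -4.23, c = -7.
= 1692.9 + 545.73345 + 539 + (-822.312) + 1134 + (-888.3)
= 2201.02145.

variance of M = 2201.02145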